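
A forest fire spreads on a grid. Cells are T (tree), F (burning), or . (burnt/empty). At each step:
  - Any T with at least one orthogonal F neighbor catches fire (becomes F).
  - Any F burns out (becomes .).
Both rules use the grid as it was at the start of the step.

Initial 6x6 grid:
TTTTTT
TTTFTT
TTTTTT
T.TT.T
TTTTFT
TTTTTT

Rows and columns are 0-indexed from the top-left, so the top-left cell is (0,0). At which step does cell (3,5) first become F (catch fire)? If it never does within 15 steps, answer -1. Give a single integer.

Step 1: cell (3,5)='T' (+7 fires, +2 burnt)
Step 2: cell (3,5)='F' (+11 fires, +7 burnt)
  -> target ignites at step 2
Step 3: cell (3,5)='.' (+8 fires, +11 burnt)
Step 4: cell (3,5)='.' (+4 fires, +8 burnt)
Step 5: cell (3,5)='.' (+2 fires, +4 burnt)
Step 6: cell (3,5)='.' (+0 fires, +2 burnt)
  fire out at step 6

2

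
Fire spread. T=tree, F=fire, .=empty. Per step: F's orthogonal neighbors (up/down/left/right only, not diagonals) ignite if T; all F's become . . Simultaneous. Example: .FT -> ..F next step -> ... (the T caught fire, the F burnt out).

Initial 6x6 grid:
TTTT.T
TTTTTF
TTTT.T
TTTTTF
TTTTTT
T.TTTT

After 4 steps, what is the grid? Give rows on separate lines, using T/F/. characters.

Step 1: 5 trees catch fire, 2 burn out
  TTTT.F
  TTTTF.
  TTTT.F
  TTTTF.
  TTTTTF
  T.TTTT
Step 2: 4 trees catch fire, 5 burn out
  TTTT..
  TTTF..
  TTTT..
  TTTF..
  TTTTF.
  T.TTTF
Step 3: 6 trees catch fire, 4 burn out
  TTTF..
  TTF...
  TTTF..
  TTF...
  TTTF..
  T.TTF.
Step 4: 6 trees catch fire, 6 burn out
  TTF...
  TF....
  TTF...
  TF....
  TTF...
  T.TF..

TTF...
TF....
TTF...
TF....
TTF...
T.TF..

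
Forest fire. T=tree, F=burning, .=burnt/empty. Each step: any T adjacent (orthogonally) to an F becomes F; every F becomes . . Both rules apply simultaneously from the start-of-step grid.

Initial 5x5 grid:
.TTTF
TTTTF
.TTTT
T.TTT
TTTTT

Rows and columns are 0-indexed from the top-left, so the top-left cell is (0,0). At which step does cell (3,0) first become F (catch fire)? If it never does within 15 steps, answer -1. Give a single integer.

Step 1: cell (3,0)='T' (+3 fires, +2 burnt)
Step 2: cell (3,0)='T' (+4 fires, +3 burnt)
Step 3: cell (3,0)='T' (+5 fires, +4 burnt)
Step 4: cell (3,0)='T' (+4 fires, +5 burnt)
Step 5: cell (3,0)='T' (+1 fires, +4 burnt)
Step 6: cell (3,0)='T' (+1 fires, +1 burnt)
Step 7: cell (3,0)='T' (+1 fires, +1 burnt)
Step 8: cell (3,0)='F' (+1 fires, +1 burnt)
  -> target ignites at step 8
Step 9: cell (3,0)='.' (+0 fires, +1 burnt)
  fire out at step 9

8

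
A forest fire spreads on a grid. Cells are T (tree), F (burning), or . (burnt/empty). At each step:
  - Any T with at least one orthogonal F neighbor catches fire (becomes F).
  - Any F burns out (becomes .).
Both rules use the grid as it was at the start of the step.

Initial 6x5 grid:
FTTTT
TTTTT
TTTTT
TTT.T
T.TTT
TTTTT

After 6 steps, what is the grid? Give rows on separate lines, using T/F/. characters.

Step 1: 2 trees catch fire, 1 burn out
  .FTTT
  FTTTT
  TTTTT
  TTT.T
  T.TTT
  TTTTT
Step 2: 3 trees catch fire, 2 burn out
  ..FTT
  .FTTT
  FTTTT
  TTT.T
  T.TTT
  TTTTT
Step 3: 4 trees catch fire, 3 burn out
  ...FT
  ..FTT
  .FTTT
  FTT.T
  T.TTT
  TTTTT
Step 4: 5 trees catch fire, 4 burn out
  ....F
  ...FT
  ..FTT
  .FT.T
  F.TTT
  TTTTT
Step 5: 4 trees catch fire, 5 burn out
  .....
  ....F
  ...FT
  ..F.T
  ..TTT
  FTTTT
Step 6: 3 trees catch fire, 4 burn out
  .....
  .....
  ....F
  ....T
  ..FTT
  .FTTT

.....
.....
....F
....T
..FTT
.FTTT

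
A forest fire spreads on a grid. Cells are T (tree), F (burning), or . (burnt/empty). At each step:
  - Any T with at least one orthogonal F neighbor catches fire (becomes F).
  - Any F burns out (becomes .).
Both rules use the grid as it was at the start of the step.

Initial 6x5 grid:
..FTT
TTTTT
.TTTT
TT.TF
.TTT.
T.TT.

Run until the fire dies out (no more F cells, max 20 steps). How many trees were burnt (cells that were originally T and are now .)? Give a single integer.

Step 1: +4 fires, +2 burnt (F count now 4)
Step 2: +7 fires, +4 burnt (F count now 7)
Step 3: +4 fires, +7 burnt (F count now 4)
Step 4: +3 fires, +4 burnt (F count now 3)
Step 5: +1 fires, +3 burnt (F count now 1)
Step 6: +0 fires, +1 burnt (F count now 0)
Fire out after step 6
Initially T: 20, now '.': 29
Total burnt (originally-T cells now '.'): 19

Answer: 19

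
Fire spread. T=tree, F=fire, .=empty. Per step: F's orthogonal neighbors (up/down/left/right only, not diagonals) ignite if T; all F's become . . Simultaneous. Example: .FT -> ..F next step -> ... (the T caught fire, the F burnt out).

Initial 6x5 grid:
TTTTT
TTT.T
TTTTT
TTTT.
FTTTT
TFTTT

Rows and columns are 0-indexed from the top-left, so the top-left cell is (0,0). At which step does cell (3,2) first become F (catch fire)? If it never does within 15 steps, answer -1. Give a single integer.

Step 1: cell (3,2)='T' (+4 fires, +2 burnt)
Step 2: cell (3,2)='T' (+4 fires, +4 burnt)
Step 3: cell (3,2)='F' (+5 fires, +4 burnt)
  -> target ignites at step 3
Step 4: cell (3,2)='.' (+5 fires, +5 burnt)
Step 5: cell (3,2)='.' (+3 fires, +5 burnt)
Step 6: cell (3,2)='.' (+2 fires, +3 burnt)
Step 7: cell (3,2)='.' (+2 fires, +2 burnt)
Step 8: cell (3,2)='.' (+1 fires, +2 burnt)
Step 9: cell (3,2)='.' (+0 fires, +1 burnt)
  fire out at step 9

3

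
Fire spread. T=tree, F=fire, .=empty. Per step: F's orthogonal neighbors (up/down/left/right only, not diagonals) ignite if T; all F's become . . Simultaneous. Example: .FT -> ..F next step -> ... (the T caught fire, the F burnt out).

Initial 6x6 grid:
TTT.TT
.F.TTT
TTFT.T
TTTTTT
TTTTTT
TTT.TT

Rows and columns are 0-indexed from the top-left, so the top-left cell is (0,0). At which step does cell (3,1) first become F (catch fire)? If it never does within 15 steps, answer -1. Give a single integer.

Step 1: cell (3,1)='T' (+4 fires, +2 burnt)
Step 2: cell (3,1)='F' (+7 fires, +4 burnt)
  -> target ignites at step 2
Step 3: cell (3,1)='.' (+6 fires, +7 burnt)
Step 4: cell (3,1)='.' (+6 fires, +6 burnt)
Step 5: cell (3,1)='.' (+5 fires, +6 burnt)
Step 6: cell (3,1)='.' (+1 fires, +5 burnt)
Step 7: cell (3,1)='.' (+0 fires, +1 burnt)
  fire out at step 7

2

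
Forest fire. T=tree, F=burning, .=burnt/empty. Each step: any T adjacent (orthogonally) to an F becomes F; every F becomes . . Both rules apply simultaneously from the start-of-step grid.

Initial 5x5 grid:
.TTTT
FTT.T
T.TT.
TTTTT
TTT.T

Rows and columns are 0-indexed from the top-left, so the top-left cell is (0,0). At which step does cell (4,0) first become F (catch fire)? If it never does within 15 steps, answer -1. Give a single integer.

Step 1: cell (4,0)='T' (+2 fires, +1 burnt)
Step 2: cell (4,0)='T' (+3 fires, +2 burnt)
Step 3: cell (4,0)='F' (+4 fires, +3 burnt)
  -> target ignites at step 3
Step 4: cell (4,0)='.' (+4 fires, +4 burnt)
Step 5: cell (4,0)='.' (+3 fires, +4 burnt)
Step 6: cell (4,0)='.' (+2 fires, +3 burnt)
Step 7: cell (4,0)='.' (+1 fires, +2 burnt)
Step 8: cell (4,0)='.' (+0 fires, +1 burnt)
  fire out at step 8

3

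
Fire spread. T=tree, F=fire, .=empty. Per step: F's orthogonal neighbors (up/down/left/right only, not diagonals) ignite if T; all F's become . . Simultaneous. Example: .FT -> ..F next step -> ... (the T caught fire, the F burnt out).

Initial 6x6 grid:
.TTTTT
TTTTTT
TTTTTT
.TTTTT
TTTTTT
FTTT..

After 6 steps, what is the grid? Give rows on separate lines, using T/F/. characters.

Step 1: 2 trees catch fire, 1 burn out
  .TTTTT
  TTTTTT
  TTTTTT
  .TTTTT
  FTTTTT
  .FTT..
Step 2: 2 trees catch fire, 2 burn out
  .TTTTT
  TTTTTT
  TTTTTT
  .TTTTT
  .FTTTT
  ..FT..
Step 3: 3 trees catch fire, 2 burn out
  .TTTTT
  TTTTTT
  TTTTTT
  .FTTTT
  ..FTTT
  ...F..
Step 4: 3 trees catch fire, 3 burn out
  .TTTTT
  TTTTTT
  TFTTTT
  ..FTTT
  ...FTT
  ......
Step 5: 5 trees catch fire, 3 burn out
  .TTTTT
  TFTTTT
  F.FTTT
  ...FTT
  ....FT
  ......
Step 6: 6 trees catch fire, 5 burn out
  .FTTTT
  F.FTTT
  ...FTT
  ....FT
  .....F
  ......

.FTTTT
F.FTTT
...FTT
....FT
.....F
......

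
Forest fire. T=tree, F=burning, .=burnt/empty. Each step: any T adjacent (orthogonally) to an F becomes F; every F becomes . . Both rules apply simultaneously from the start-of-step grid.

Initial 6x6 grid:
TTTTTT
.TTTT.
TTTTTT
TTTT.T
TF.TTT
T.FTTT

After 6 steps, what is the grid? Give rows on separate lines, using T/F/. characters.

Step 1: 3 trees catch fire, 2 burn out
  TTTTTT
  .TTTT.
  TTTTTT
  TFTT.T
  F..TTT
  T..FTT
Step 2: 6 trees catch fire, 3 burn out
  TTTTTT
  .TTTT.
  TFTTTT
  F.FT.T
  ...FTT
  F...FT
Step 3: 6 trees catch fire, 6 burn out
  TTTTTT
  .FTTT.
  F.FTTT
  ...F.T
  ....FT
  .....F
Step 4: 4 trees catch fire, 6 burn out
  TFTTTT
  ..FTT.
  ...FTT
  .....T
  .....F
  ......
Step 5: 5 trees catch fire, 4 burn out
  F.FTTT
  ...FT.
  ....FT
  .....F
  ......
  ......
Step 6: 3 trees catch fire, 5 burn out
  ...FTT
  ....F.
  .....F
  ......
  ......
  ......

...FTT
....F.
.....F
......
......
......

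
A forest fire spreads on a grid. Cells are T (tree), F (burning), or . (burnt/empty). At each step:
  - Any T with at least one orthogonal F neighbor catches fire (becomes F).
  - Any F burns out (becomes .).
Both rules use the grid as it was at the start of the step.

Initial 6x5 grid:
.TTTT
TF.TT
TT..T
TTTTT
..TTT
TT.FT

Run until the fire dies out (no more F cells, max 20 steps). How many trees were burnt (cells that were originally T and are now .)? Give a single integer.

Step 1: +5 fires, +2 burnt (F count now 5)
Step 2: +6 fires, +5 burnt (F count now 6)
Step 3: +4 fires, +6 burnt (F count now 4)
Step 4: +3 fires, +4 burnt (F count now 3)
Step 5: +1 fires, +3 burnt (F count now 1)
Step 6: +0 fires, +1 burnt (F count now 0)
Fire out after step 6
Initially T: 21, now '.': 28
Total burnt (originally-T cells now '.'): 19

Answer: 19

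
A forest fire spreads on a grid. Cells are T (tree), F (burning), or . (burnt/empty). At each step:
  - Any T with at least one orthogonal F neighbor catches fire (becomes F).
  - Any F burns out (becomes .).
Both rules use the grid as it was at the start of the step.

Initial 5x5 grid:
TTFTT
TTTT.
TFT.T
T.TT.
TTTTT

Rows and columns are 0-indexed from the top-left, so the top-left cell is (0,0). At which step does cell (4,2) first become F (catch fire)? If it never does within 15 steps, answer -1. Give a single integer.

Step 1: cell (4,2)='T' (+6 fires, +2 burnt)
Step 2: cell (4,2)='T' (+6 fires, +6 burnt)
Step 3: cell (4,2)='F' (+3 fires, +6 burnt)
  -> target ignites at step 3
Step 4: cell (4,2)='.' (+2 fires, +3 burnt)
Step 5: cell (4,2)='.' (+1 fires, +2 burnt)
Step 6: cell (4,2)='.' (+0 fires, +1 burnt)
  fire out at step 6

3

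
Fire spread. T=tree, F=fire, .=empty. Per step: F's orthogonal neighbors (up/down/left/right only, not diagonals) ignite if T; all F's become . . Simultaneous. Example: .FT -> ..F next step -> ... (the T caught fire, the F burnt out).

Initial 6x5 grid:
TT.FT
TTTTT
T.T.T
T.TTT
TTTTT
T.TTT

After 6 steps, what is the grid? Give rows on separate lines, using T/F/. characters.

Step 1: 2 trees catch fire, 1 burn out
  TT..F
  TTTFT
  T.T.T
  T.TTT
  TTTTT
  T.TTT
Step 2: 2 trees catch fire, 2 burn out
  TT...
  TTF.F
  T.T.T
  T.TTT
  TTTTT
  T.TTT
Step 3: 3 trees catch fire, 2 burn out
  TT...
  TF...
  T.F.F
  T.TTT
  TTTTT
  T.TTT
Step 4: 4 trees catch fire, 3 burn out
  TF...
  F....
  T....
  T.FTF
  TTTTT
  T.TTT
Step 5: 5 trees catch fire, 4 burn out
  F....
  .....
  F....
  T..F.
  TTFTF
  T.TTT
Step 6: 5 trees catch fire, 5 burn out
  .....
  .....
  .....
  F....
  TF.F.
  T.FTF

.....
.....
.....
F....
TF.F.
T.FTF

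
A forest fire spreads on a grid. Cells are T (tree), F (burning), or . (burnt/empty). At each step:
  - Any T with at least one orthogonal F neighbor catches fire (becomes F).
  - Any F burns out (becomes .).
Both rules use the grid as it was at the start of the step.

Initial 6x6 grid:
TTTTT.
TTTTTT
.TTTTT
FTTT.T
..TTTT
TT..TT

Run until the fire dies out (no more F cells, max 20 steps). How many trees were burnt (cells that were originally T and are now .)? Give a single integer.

Step 1: +1 fires, +1 burnt (F count now 1)
Step 2: +2 fires, +1 burnt (F count now 2)
Step 3: +4 fires, +2 burnt (F count now 4)
Step 4: +5 fires, +4 burnt (F count now 5)
Step 5: +5 fires, +5 burnt (F count now 5)
Step 6: +5 fires, +5 burnt (F count now 5)
Step 7: +4 fires, +5 burnt (F count now 4)
Step 8: +0 fires, +4 burnt (F count now 0)
Fire out after step 8
Initially T: 28, now '.': 34
Total burnt (originally-T cells now '.'): 26

Answer: 26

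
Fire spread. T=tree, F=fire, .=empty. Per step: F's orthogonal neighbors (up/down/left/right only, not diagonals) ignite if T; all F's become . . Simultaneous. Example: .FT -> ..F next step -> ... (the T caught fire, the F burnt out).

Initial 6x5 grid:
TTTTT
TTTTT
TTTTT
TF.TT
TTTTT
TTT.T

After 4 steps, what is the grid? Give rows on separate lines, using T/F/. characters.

Step 1: 3 trees catch fire, 1 burn out
  TTTTT
  TTTTT
  TFTTT
  F..TT
  TFTTT
  TTT.T
Step 2: 6 trees catch fire, 3 burn out
  TTTTT
  TFTTT
  F.FTT
  ...TT
  F.FTT
  TFT.T
Step 3: 7 trees catch fire, 6 burn out
  TFTTT
  F.FTT
  ...FT
  ...TT
  ...FT
  F.F.T
Step 4: 6 trees catch fire, 7 burn out
  F.FTT
  ...FT
  ....F
  ...FT
  ....F
  ....T

F.FTT
...FT
....F
...FT
....F
....T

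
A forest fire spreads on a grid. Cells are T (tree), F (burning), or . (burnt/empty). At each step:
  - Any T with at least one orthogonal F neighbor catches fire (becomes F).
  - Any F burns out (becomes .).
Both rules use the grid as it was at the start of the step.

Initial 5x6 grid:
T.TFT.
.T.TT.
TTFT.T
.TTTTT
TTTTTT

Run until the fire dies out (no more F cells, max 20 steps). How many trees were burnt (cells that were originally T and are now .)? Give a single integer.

Answer: 20

Derivation:
Step 1: +6 fires, +2 burnt (F count now 6)
Step 2: +6 fires, +6 burnt (F count now 6)
Step 3: +3 fires, +6 burnt (F count now 3)
Step 4: +3 fires, +3 burnt (F count now 3)
Step 5: +2 fires, +3 burnt (F count now 2)
Step 6: +0 fires, +2 burnt (F count now 0)
Fire out after step 6
Initially T: 21, now '.': 29
Total burnt (originally-T cells now '.'): 20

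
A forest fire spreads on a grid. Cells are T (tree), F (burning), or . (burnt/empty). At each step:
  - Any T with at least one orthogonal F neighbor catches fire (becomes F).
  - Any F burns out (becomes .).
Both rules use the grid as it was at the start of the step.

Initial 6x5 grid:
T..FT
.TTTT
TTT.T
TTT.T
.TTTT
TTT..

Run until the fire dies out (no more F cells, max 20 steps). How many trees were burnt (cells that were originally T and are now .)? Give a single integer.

Answer: 20

Derivation:
Step 1: +2 fires, +1 burnt (F count now 2)
Step 2: +2 fires, +2 burnt (F count now 2)
Step 3: +3 fires, +2 burnt (F count now 3)
Step 4: +3 fires, +3 burnt (F count now 3)
Step 5: +4 fires, +3 burnt (F count now 4)
Step 6: +4 fires, +4 burnt (F count now 4)
Step 7: +1 fires, +4 burnt (F count now 1)
Step 8: +1 fires, +1 burnt (F count now 1)
Step 9: +0 fires, +1 burnt (F count now 0)
Fire out after step 9
Initially T: 21, now '.': 29
Total burnt (originally-T cells now '.'): 20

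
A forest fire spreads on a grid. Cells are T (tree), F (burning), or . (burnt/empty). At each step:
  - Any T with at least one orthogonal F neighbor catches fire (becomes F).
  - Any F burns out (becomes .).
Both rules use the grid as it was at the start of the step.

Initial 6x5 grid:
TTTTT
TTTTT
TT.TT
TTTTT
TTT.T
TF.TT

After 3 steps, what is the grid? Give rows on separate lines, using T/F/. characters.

Step 1: 2 trees catch fire, 1 burn out
  TTTTT
  TTTTT
  TT.TT
  TTTTT
  TFT.T
  F..TT
Step 2: 3 trees catch fire, 2 burn out
  TTTTT
  TTTTT
  TT.TT
  TFTTT
  F.F.T
  ...TT
Step 3: 3 trees catch fire, 3 burn out
  TTTTT
  TTTTT
  TF.TT
  F.FTT
  ....T
  ...TT

TTTTT
TTTTT
TF.TT
F.FTT
....T
...TT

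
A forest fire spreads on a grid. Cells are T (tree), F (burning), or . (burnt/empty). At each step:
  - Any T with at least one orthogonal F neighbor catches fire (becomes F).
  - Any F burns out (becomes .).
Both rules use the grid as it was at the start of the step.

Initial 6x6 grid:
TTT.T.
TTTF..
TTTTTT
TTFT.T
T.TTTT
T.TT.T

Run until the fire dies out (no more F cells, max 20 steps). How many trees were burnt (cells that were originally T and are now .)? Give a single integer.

Step 1: +6 fires, +2 burnt (F count now 6)
Step 2: +7 fires, +6 burnt (F count now 7)
Step 3: +7 fires, +7 burnt (F count now 7)
Step 4: +4 fires, +7 burnt (F count now 4)
Step 5: +1 fires, +4 burnt (F count now 1)
Step 6: +0 fires, +1 burnt (F count now 0)
Fire out after step 6
Initially T: 26, now '.': 35
Total burnt (originally-T cells now '.'): 25

Answer: 25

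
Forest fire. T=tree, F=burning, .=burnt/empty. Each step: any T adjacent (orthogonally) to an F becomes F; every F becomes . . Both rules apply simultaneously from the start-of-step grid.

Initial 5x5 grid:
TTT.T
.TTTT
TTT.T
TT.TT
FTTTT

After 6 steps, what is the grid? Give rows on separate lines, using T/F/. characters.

Step 1: 2 trees catch fire, 1 burn out
  TTT.T
  .TTTT
  TTT.T
  FT.TT
  .FTTT
Step 2: 3 trees catch fire, 2 burn out
  TTT.T
  .TTTT
  FTT.T
  .F.TT
  ..FTT
Step 3: 2 trees catch fire, 3 burn out
  TTT.T
  .TTTT
  .FT.T
  ...TT
  ...FT
Step 4: 4 trees catch fire, 2 burn out
  TTT.T
  .FTTT
  ..F.T
  ...FT
  ....F
Step 5: 3 trees catch fire, 4 burn out
  TFT.T
  ..FTT
  ....T
  ....F
  .....
Step 6: 4 trees catch fire, 3 burn out
  F.F.T
  ...FT
  ....F
  .....
  .....

F.F.T
...FT
....F
.....
.....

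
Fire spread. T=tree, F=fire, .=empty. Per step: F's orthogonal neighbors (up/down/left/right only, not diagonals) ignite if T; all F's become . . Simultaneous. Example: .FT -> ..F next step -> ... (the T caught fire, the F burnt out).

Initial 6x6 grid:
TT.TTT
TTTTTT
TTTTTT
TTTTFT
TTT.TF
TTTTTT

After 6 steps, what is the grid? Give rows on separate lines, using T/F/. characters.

Step 1: 5 trees catch fire, 2 burn out
  TT.TTT
  TTTTTT
  TTTTFT
  TTTF.F
  TTT.F.
  TTTTTF
Step 2: 5 trees catch fire, 5 burn out
  TT.TTT
  TTTTFT
  TTTF.F
  TTF...
  TTT...
  TTTTF.
Step 3: 7 trees catch fire, 5 burn out
  TT.TFT
  TTTF.F
  TTF...
  TF....
  TTF...
  TTTF..
Step 4: 7 trees catch fire, 7 burn out
  TT.F.F
  TTF...
  TF....
  F.....
  TF....
  TTF...
Step 5: 4 trees catch fire, 7 burn out
  TT....
  TF....
  F.....
  ......
  F.....
  TF....
Step 6: 3 trees catch fire, 4 burn out
  TF....
  F.....
  ......
  ......
  ......
  F.....

TF....
F.....
......
......
......
F.....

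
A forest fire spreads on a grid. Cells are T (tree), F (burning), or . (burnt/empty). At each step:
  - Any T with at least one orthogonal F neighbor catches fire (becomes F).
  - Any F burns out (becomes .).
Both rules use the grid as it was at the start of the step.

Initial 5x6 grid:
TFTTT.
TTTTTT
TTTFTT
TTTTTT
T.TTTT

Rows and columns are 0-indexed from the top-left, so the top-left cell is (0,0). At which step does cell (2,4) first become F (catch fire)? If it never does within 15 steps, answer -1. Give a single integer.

Step 1: cell (2,4)='F' (+7 fires, +2 burnt)
  -> target ignites at step 1
Step 2: cell (2,4)='.' (+9 fires, +7 burnt)
Step 3: cell (2,4)='.' (+7 fires, +9 burnt)
Step 4: cell (2,4)='.' (+2 fires, +7 burnt)
Step 5: cell (2,4)='.' (+1 fires, +2 burnt)
Step 6: cell (2,4)='.' (+0 fires, +1 burnt)
  fire out at step 6

1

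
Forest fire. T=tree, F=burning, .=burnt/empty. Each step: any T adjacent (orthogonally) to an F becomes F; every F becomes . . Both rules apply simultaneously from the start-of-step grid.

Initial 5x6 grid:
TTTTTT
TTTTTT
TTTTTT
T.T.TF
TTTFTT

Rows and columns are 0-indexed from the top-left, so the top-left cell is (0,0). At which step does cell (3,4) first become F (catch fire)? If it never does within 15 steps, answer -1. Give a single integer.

Step 1: cell (3,4)='F' (+5 fires, +2 burnt)
  -> target ignites at step 1
Step 2: cell (3,4)='.' (+4 fires, +5 burnt)
Step 3: cell (3,4)='.' (+5 fires, +4 burnt)
Step 4: cell (3,4)='.' (+5 fires, +5 burnt)
Step 5: cell (3,4)='.' (+4 fires, +5 burnt)
Step 6: cell (3,4)='.' (+2 fires, +4 burnt)
Step 7: cell (3,4)='.' (+1 fires, +2 burnt)
Step 8: cell (3,4)='.' (+0 fires, +1 burnt)
  fire out at step 8

1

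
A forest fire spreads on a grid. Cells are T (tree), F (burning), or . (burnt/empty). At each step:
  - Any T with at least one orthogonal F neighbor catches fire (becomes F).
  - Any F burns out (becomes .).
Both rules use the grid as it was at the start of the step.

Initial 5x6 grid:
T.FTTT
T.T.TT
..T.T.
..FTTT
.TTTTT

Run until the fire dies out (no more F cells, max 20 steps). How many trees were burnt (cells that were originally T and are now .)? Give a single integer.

Answer: 16

Derivation:
Step 1: +5 fires, +2 burnt (F count now 5)
Step 2: +4 fires, +5 burnt (F count now 4)
Step 3: +5 fires, +4 burnt (F count now 5)
Step 4: +2 fires, +5 burnt (F count now 2)
Step 5: +0 fires, +2 burnt (F count now 0)
Fire out after step 5
Initially T: 18, now '.': 28
Total burnt (originally-T cells now '.'): 16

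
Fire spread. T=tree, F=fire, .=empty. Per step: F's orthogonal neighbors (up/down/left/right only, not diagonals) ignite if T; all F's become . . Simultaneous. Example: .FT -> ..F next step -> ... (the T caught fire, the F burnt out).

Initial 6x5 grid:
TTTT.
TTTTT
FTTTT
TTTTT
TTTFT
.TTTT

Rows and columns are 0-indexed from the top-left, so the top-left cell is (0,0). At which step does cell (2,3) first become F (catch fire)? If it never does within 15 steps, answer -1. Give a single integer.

Step 1: cell (2,3)='T' (+7 fires, +2 burnt)
Step 2: cell (2,3)='F' (+11 fires, +7 burnt)
  -> target ignites at step 2
Step 3: cell (2,3)='.' (+5 fires, +11 burnt)
Step 4: cell (2,3)='.' (+3 fires, +5 burnt)
Step 5: cell (2,3)='.' (+0 fires, +3 burnt)
  fire out at step 5

2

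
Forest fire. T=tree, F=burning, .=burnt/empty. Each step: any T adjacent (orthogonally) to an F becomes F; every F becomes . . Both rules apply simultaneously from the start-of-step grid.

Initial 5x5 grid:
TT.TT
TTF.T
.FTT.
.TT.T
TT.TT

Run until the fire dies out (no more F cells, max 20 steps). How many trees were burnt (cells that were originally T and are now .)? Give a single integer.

Step 1: +3 fires, +2 burnt (F count now 3)
Step 2: +5 fires, +3 burnt (F count now 5)
Step 3: +2 fires, +5 burnt (F count now 2)
Step 4: +0 fires, +2 burnt (F count now 0)
Fire out after step 4
Initially T: 16, now '.': 19
Total burnt (originally-T cells now '.'): 10

Answer: 10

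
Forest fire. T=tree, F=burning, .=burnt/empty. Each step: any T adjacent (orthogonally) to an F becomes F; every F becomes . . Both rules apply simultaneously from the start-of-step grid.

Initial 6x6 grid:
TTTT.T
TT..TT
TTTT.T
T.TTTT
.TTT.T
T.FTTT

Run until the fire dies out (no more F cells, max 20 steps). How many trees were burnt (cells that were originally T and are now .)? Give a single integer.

Step 1: +2 fires, +1 burnt (F count now 2)
Step 2: +4 fires, +2 burnt (F count now 4)
Step 3: +3 fires, +4 burnt (F count now 3)
Step 4: +4 fires, +3 burnt (F count now 4)
Step 5: +3 fires, +4 burnt (F count now 3)
Step 6: +4 fires, +3 burnt (F count now 4)
Step 7: +3 fires, +4 burnt (F count now 3)
Step 8: +3 fires, +3 burnt (F count now 3)
Step 9: +0 fires, +3 burnt (F count now 0)
Fire out after step 9
Initially T: 27, now '.': 35
Total burnt (originally-T cells now '.'): 26

Answer: 26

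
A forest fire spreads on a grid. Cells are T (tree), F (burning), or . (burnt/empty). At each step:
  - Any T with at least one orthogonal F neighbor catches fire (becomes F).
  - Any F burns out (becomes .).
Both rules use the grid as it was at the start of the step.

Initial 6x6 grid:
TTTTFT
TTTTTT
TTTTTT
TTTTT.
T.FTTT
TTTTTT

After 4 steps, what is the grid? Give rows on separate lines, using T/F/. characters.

Step 1: 6 trees catch fire, 2 burn out
  TTTF.F
  TTTTFT
  TTTTTT
  TTFTT.
  T..FTT
  TTFTTT
Step 2: 10 trees catch fire, 6 burn out
  TTF...
  TTTF.F
  TTFTFT
  TF.FT.
  T...FT
  TF.FTT
Step 3: 10 trees catch fire, 10 burn out
  TF....
  TTF...
  TF.F.F
  F...F.
  T....F
  F...FT
Step 4: 5 trees catch fire, 10 burn out
  F.....
  TF....
  F.....
  ......
  F.....
  .....F

F.....
TF....
F.....
......
F.....
.....F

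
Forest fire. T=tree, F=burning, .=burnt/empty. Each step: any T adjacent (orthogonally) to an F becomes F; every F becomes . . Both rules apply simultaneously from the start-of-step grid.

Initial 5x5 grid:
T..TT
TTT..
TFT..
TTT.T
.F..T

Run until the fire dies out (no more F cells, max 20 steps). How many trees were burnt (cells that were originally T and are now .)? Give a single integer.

Step 1: +4 fires, +2 burnt (F count now 4)
Step 2: +4 fires, +4 burnt (F count now 4)
Step 3: +1 fires, +4 burnt (F count now 1)
Step 4: +0 fires, +1 burnt (F count now 0)
Fire out after step 4
Initially T: 13, now '.': 21
Total burnt (originally-T cells now '.'): 9

Answer: 9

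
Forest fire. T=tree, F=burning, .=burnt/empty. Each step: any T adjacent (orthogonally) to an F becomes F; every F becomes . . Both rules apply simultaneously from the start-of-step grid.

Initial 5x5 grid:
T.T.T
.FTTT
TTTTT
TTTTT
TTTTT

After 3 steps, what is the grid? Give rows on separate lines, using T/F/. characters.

Step 1: 2 trees catch fire, 1 burn out
  T.T.T
  ..FTT
  TFTTT
  TTTTT
  TTTTT
Step 2: 5 trees catch fire, 2 burn out
  T.F.T
  ...FT
  F.FTT
  TFTTT
  TTTTT
Step 3: 5 trees catch fire, 5 burn out
  T...T
  ....F
  ...FT
  F.FTT
  TFTTT

T...T
....F
...FT
F.FTT
TFTTT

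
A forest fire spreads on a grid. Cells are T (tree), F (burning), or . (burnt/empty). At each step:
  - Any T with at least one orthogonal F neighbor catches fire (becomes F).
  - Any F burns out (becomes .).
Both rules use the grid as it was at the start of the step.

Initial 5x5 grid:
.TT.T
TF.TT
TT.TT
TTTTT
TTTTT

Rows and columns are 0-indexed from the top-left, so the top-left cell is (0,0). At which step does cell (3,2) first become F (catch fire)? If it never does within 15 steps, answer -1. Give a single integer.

Step 1: cell (3,2)='T' (+3 fires, +1 burnt)
Step 2: cell (3,2)='T' (+3 fires, +3 burnt)
Step 3: cell (3,2)='F' (+3 fires, +3 burnt)
  -> target ignites at step 3
Step 4: cell (3,2)='.' (+3 fires, +3 burnt)
Step 5: cell (3,2)='.' (+3 fires, +3 burnt)
Step 6: cell (3,2)='.' (+3 fires, +3 burnt)
Step 7: cell (3,2)='.' (+1 fires, +3 burnt)
Step 8: cell (3,2)='.' (+1 fires, +1 burnt)
Step 9: cell (3,2)='.' (+0 fires, +1 burnt)
  fire out at step 9

3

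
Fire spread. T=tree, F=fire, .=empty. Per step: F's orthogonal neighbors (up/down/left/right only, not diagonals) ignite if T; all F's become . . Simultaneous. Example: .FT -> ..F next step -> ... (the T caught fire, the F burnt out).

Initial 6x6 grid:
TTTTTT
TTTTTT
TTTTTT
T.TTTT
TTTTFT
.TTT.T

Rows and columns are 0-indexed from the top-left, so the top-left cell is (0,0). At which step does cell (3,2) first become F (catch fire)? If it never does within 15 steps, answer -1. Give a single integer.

Step 1: cell (3,2)='T' (+3 fires, +1 burnt)
Step 2: cell (3,2)='T' (+6 fires, +3 burnt)
Step 3: cell (3,2)='F' (+6 fires, +6 burnt)
  -> target ignites at step 3
Step 4: cell (3,2)='.' (+6 fires, +6 burnt)
Step 5: cell (3,2)='.' (+5 fires, +6 burnt)
Step 6: cell (3,2)='.' (+3 fires, +5 burnt)
Step 7: cell (3,2)='.' (+2 fires, +3 burnt)
Step 8: cell (3,2)='.' (+1 fires, +2 burnt)
Step 9: cell (3,2)='.' (+0 fires, +1 burnt)
  fire out at step 9

3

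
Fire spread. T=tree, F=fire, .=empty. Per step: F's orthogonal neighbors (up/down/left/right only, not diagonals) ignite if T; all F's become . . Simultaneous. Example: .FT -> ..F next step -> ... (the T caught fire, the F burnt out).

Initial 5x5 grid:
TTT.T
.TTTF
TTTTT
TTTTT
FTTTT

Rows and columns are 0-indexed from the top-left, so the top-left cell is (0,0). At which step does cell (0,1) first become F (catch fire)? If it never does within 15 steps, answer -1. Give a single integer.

Step 1: cell (0,1)='T' (+5 fires, +2 burnt)
Step 2: cell (0,1)='T' (+6 fires, +5 burnt)
Step 3: cell (0,1)='T' (+8 fires, +6 burnt)
Step 4: cell (0,1)='F' (+1 fires, +8 burnt)
  -> target ignites at step 4
Step 5: cell (0,1)='.' (+1 fires, +1 burnt)
Step 6: cell (0,1)='.' (+0 fires, +1 burnt)
  fire out at step 6

4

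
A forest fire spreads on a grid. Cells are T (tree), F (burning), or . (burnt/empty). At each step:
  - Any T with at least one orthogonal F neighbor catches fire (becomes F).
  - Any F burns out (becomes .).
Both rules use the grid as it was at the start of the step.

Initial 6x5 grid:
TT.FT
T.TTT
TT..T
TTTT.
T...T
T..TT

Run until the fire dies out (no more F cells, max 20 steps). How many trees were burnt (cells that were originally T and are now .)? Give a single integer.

Step 1: +2 fires, +1 burnt (F count now 2)
Step 2: +2 fires, +2 burnt (F count now 2)
Step 3: +1 fires, +2 burnt (F count now 1)
Step 4: +0 fires, +1 burnt (F count now 0)
Fire out after step 4
Initially T: 19, now '.': 16
Total burnt (originally-T cells now '.'): 5

Answer: 5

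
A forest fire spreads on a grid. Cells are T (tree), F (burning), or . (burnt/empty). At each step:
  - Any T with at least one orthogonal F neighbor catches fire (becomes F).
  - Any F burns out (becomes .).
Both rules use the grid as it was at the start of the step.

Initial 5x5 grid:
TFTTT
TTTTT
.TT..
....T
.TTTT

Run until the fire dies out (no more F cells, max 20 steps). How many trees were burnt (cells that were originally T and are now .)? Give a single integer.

Step 1: +3 fires, +1 burnt (F count now 3)
Step 2: +4 fires, +3 burnt (F count now 4)
Step 3: +3 fires, +4 burnt (F count now 3)
Step 4: +1 fires, +3 burnt (F count now 1)
Step 5: +0 fires, +1 burnt (F count now 0)
Fire out after step 5
Initially T: 16, now '.': 20
Total burnt (originally-T cells now '.'): 11

Answer: 11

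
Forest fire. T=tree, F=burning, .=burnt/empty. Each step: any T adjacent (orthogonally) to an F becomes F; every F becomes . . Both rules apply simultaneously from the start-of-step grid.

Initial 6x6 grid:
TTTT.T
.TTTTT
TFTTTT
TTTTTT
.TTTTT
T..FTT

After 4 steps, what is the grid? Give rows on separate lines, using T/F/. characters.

Step 1: 6 trees catch fire, 2 burn out
  TTTT.T
  .FTTTT
  F.FTTT
  TFTTTT
  .TTFTT
  T...FT
Step 2: 10 trees catch fire, 6 burn out
  TFTT.T
  ..FTTT
  ...FTT
  F.FFTT
  .FF.FT
  T....F
Step 3: 6 trees catch fire, 10 burn out
  F.FT.T
  ...FTT
  ....FT
  ....FT
  .....F
  T.....
Step 4: 4 trees catch fire, 6 burn out
  ...F.T
  ....FT
  .....F
  .....F
  ......
  T.....

...F.T
....FT
.....F
.....F
......
T.....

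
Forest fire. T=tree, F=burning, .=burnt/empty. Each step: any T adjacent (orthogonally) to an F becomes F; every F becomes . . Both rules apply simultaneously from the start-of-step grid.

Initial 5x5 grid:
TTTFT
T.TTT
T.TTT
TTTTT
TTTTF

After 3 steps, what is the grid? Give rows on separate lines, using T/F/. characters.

Step 1: 5 trees catch fire, 2 burn out
  TTF.F
  T.TFT
  T.TTT
  TTTTF
  TTTF.
Step 2: 7 trees catch fire, 5 burn out
  TF...
  T.F.F
  T.TFF
  TTTF.
  TTF..
Step 3: 4 trees catch fire, 7 burn out
  F....
  T....
  T.F..
  TTF..
  TF...

F....
T....
T.F..
TTF..
TF...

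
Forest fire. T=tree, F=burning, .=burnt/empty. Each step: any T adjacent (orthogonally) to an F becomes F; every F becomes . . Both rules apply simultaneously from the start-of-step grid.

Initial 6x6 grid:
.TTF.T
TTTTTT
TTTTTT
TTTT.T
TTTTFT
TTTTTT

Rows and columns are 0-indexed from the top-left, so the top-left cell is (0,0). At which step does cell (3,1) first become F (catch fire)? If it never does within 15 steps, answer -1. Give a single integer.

Step 1: cell (3,1)='T' (+5 fires, +2 burnt)
Step 2: cell (3,1)='T' (+9 fires, +5 burnt)
Step 3: cell (3,1)='T' (+8 fires, +9 burnt)
Step 4: cell (3,1)='F' (+6 fires, +8 burnt)
  -> target ignites at step 4
Step 5: cell (3,1)='.' (+3 fires, +6 burnt)
Step 6: cell (3,1)='.' (+0 fires, +3 burnt)
  fire out at step 6

4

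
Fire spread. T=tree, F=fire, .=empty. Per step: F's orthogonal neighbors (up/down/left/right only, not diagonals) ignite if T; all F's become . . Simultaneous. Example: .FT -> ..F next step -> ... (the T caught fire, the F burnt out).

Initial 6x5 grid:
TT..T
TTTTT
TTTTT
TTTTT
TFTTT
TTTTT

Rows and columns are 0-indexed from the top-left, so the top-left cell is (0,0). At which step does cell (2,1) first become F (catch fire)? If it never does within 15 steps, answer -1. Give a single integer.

Step 1: cell (2,1)='T' (+4 fires, +1 burnt)
Step 2: cell (2,1)='F' (+6 fires, +4 burnt)
  -> target ignites at step 2
Step 3: cell (2,1)='.' (+6 fires, +6 burnt)
Step 4: cell (2,1)='.' (+6 fires, +6 burnt)
Step 5: cell (2,1)='.' (+3 fires, +6 burnt)
Step 6: cell (2,1)='.' (+1 fires, +3 burnt)
Step 7: cell (2,1)='.' (+1 fires, +1 burnt)
Step 8: cell (2,1)='.' (+0 fires, +1 burnt)
  fire out at step 8

2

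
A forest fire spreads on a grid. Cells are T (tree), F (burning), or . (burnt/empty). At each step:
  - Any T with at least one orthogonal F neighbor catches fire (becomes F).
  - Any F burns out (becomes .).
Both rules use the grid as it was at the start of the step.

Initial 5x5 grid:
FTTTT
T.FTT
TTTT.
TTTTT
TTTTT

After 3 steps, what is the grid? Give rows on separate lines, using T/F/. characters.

Step 1: 5 trees catch fire, 2 burn out
  .FFTT
  F..FT
  TTFT.
  TTTTT
  TTTTT
Step 2: 6 trees catch fire, 5 burn out
  ...FT
  ....F
  FF.F.
  TTFTT
  TTTTT
Step 3: 5 trees catch fire, 6 burn out
  ....F
  .....
  .....
  FF.FT
  TTFTT

....F
.....
.....
FF.FT
TTFTT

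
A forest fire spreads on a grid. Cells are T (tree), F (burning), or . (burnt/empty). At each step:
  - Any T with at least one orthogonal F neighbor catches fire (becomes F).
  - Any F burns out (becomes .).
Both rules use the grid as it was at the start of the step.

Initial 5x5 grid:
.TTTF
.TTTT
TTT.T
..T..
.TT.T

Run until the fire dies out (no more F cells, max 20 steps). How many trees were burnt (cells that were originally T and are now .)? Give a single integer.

Step 1: +2 fires, +1 burnt (F count now 2)
Step 2: +3 fires, +2 burnt (F count now 3)
Step 3: +2 fires, +3 burnt (F count now 2)
Step 4: +2 fires, +2 burnt (F count now 2)
Step 5: +2 fires, +2 burnt (F count now 2)
Step 6: +2 fires, +2 burnt (F count now 2)
Step 7: +1 fires, +2 burnt (F count now 1)
Step 8: +0 fires, +1 burnt (F count now 0)
Fire out after step 8
Initially T: 15, now '.': 24
Total burnt (originally-T cells now '.'): 14

Answer: 14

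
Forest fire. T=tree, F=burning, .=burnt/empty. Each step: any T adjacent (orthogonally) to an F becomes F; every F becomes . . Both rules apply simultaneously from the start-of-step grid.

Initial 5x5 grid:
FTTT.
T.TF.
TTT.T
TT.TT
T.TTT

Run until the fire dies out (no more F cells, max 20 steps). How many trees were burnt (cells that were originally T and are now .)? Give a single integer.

Step 1: +4 fires, +2 burnt (F count now 4)
Step 2: +3 fires, +4 burnt (F count now 3)
Step 3: +2 fires, +3 burnt (F count now 2)
Step 4: +2 fires, +2 burnt (F count now 2)
Step 5: +0 fires, +2 burnt (F count now 0)
Fire out after step 5
Initially T: 17, now '.': 19
Total burnt (originally-T cells now '.'): 11

Answer: 11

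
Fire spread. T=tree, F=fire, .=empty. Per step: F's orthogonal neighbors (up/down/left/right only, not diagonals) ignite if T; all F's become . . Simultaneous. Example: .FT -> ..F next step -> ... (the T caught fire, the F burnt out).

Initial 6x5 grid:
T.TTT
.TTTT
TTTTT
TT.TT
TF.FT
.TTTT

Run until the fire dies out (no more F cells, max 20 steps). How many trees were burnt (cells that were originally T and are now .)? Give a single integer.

Step 1: +6 fires, +2 burnt (F count now 6)
Step 2: +6 fires, +6 burnt (F count now 6)
Step 3: +5 fires, +6 burnt (F count now 5)
Step 4: +3 fires, +5 burnt (F count now 3)
Step 5: +2 fires, +3 burnt (F count now 2)
Step 6: +0 fires, +2 burnt (F count now 0)
Fire out after step 6
Initially T: 23, now '.': 29
Total burnt (originally-T cells now '.'): 22

Answer: 22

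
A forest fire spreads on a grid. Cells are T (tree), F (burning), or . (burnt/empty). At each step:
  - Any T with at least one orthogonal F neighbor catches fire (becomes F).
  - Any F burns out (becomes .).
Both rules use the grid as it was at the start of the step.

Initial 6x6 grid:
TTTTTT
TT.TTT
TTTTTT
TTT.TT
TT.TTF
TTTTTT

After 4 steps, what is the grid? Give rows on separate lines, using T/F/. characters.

Step 1: 3 trees catch fire, 1 burn out
  TTTTTT
  TT.TTT
  TTTTTT
  TTT.TF
  TT.TF.
  TTTTTF
Step 2: 4 trees catch fire, 3 burn out
  TTTTTT
  TT.TTT
  TTTTTF
  TTT.F.
  TT.F..
  TTTTF.
Step 3: 3 trees catch fire, 4 burn out
  TTTTTT
  TT.TTF
  TTTTF.
  TTT...
  TT....
  TTTF..
Step 4: 4 trees catch fire, 3 burn out
  TTTTTF
  TT.TF.
  TTTF..
  TTT...
  TT....
  TTF...

TTTTTF
TT.TF.
TTTF..
TTT...
TT....
TTF...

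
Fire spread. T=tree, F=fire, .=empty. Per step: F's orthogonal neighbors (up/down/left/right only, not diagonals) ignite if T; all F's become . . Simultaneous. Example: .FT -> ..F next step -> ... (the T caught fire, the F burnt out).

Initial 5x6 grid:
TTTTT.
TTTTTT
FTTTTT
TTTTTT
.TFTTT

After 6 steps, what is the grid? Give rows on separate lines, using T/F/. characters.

Step 1: 6 trees catch fire, 2 burn out
  TTTTT.
  FTTTTT
  .FTTTT
  FTFTTT
  .F.FTT
Step 2: 6 trees catch fire, 6 burn out
  FTTTT.
  .FTTTT
  ..FTTT
  .F.FTT
  ....FT
Step 3: 5 trees catch fire, 6 burn out
  .FTTT.
  ..FTTT
  ...FTT
  ....FT
  .....F
Step 4: 4 trees catch fire, 5 burn out
  ..FTT.
  ...FTT
  ....FT
  .....F
  ......
Step 5: 3 trees catch fire, 4 burn out
  ...FT.
  ....FT
  .....F
  ......
  ......
Step 6: 2 trees catch fire, 3 burn out
  ....F.
  .....F
  ......
  ......
  ......

....F.
.....F
......
......
......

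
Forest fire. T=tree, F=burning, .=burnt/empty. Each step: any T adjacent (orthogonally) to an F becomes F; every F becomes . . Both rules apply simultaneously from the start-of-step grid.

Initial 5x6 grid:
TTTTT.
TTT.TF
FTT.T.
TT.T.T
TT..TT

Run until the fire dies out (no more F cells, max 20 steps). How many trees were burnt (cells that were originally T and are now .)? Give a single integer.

Step 1: +4 fires, +2 burnt (F count now 4)
Step 2: +7 fires, +4 burnt (F count now 7)
Step 3: +4 fires, +7 burnt (F count now 4)
Step 4: +1 fires, +4 burnt (F count now 1)
Step 5: +0 fires, +1 burnt (F count now 0)
Fire out after step 5
Initially T: 20, now '.': 26
Total burnt (originally-T cells now '.'): 16

Answer: 16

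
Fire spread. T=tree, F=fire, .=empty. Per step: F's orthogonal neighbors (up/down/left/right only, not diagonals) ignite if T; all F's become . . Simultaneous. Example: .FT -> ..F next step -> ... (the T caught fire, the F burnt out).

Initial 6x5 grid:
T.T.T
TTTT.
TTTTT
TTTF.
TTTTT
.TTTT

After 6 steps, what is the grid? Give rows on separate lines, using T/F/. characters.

Step 1: 3 trees catch fire, 1 burn out
  T.T.T
  TTTT.
  TTTFT
  TTF..
  TTTFT
  .TTTT
Step 2: 7 trees catch fire, 3 burn out
  T.T.T
  TTTF.
  TTF.F
  TF...
  TTF.F
  .TTFT
Step 3: 6 trees catch fire, 7 burn out
  T.T.T
  TTF..
  TF...
  F....
  TF...
  .TF.F
Step 4: 5 trees catch fire, 6 burn out
  T.F.T
  TF...
  F....
  .....
  F....
  .F...
Step 5: 1 trees catch fire, 5 burn out
  T...T
  F....
  .....
  .....
  .....
  .....
Step 6: 1 trees catch fire, 1 burn out
  F...T
  .....
  .....
  .....
  .....
  .....

F...T
.....
.....
.....
.....
.....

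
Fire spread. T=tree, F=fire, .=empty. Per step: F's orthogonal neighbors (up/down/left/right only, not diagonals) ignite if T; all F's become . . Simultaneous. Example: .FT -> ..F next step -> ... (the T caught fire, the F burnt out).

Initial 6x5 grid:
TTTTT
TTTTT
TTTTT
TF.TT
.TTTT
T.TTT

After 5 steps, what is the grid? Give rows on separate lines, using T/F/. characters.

Step 1: 3 trees catch fire, 1 burn out
  TTTTT
  TTTTT
  TFTTT
  F..TT
  .FTTT
  T.TTT
Step 2: 4 trees catch fire, 3 burn out
  TTTTT
  TFTTT
  F.FTT
  ...TT
  ..FTT
  T.TTT
Step 3: 6 trees catch fire, 4 burn out
  TFTTT
  F.FTT
  ...FT
  ...TT
  ...FT
  T.FTT
Step 4: 7 trees catch fire, 6 burn out
  F.FTT
  ...FT
  ....F
  ...FT
  ....F
  T..FT
Step 5: 4 trees catch fire, 7 burn out
  ...FT
  ....F
  .....
  ....F
  .....
  T...F

...FT
....F
.....
....F
.....
T...F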